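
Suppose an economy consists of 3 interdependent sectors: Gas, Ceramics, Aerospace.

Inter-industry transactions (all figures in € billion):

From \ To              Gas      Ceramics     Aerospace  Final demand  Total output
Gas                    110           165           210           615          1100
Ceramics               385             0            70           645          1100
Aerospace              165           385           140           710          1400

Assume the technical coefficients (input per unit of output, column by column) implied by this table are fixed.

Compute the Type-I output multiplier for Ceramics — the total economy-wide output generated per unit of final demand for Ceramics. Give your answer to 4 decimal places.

Technical coefficients a_ij = z_ij / X_j:
  a_GG = 110/1100 = 0.10, a_CG = 385/1100 = 0.35, a_AG = 165/1100 = 0.15
  a_GC = 165/1100 = 0.15, a_CC = 0/1100 = 0.00, a_AC = 385/1100 = 0.35
  a_GA = 210/1400 = 0.15, a_CA = 70/1400 = 0.05, a_AA = 140/1400 = 0.10
I − A =
  [   0.90    -0.15    -0.15]
  [  -0.35     1.00    -0.05]
  [  -0.15    -0.35     0.90]
Cofactors of I−A, C_ij = (−1)^(i+j)·(minor ij) (rows/columns in the sector order above):
  C_11 = (1.00)(0.90) − (-0.05)(-0.35) = 0.8825
  C_12 = −[(-0.35)(0.90) − (-0.05)(-0.15)] = 0.3225
  C_13 = (-0.35)(-0.35) − (1.00)(-0.15) = 0.2725
  C_21 = −[(-0.15)(0.90) − (-0.15)(-0.35)] = 0.1875
  C_22 = (0.90)(0.90) − (-0.15)(-0.15) = 0.7875
  C_23 = −[(0.90)(-0.35) − (-0.15)(-0.15)] = 0.3375
  C_31 = (-0.15)(-0.05) − (-0.15)(1.00) = 0.1575
  C_32 = −[(0.90)(-0.05) − (-0.15)(-0.35)] = 0.0975
  C_33 = (0.90)(1.00) − (-0.15)(-0.35) = 0.8475
det(I−A) = Σ_j (I−A)_1j·C_1j = (0.90)(0.8825) + (-0.15)(0.3225) + (-0.15)(0.2725) = 0.7050
adj(I−A) = Cᵀ =
  [ 0.8825   0.1875   0.1575]
  [ 0.3225   0.7875   0.0975]
  [ 0.2725   0.3375   0.8475]
(I − A)⁻¹ = adj(I−A) / det(I−A) ≈
  [   1.25177     0.26596     0.22340]
  [   0.45745     1.11702     0.13830]
  [   0.38652     0.47872     1.20213]
The output multiplier for sector j is the column-j sum of the Leontief inverse (I − A)⁻¹ = adj(I−A) / det(I−A).
Column C of adj(I−A): (0.1875, 0.7875, 0.3375); det(I−A) = 0.7050.
m_C = (0.1875 + 0.7875 + 0.3375) / 0.7050 = 1.3125 / 0.7050 ≈ 1.8617.

m_C = 1.8617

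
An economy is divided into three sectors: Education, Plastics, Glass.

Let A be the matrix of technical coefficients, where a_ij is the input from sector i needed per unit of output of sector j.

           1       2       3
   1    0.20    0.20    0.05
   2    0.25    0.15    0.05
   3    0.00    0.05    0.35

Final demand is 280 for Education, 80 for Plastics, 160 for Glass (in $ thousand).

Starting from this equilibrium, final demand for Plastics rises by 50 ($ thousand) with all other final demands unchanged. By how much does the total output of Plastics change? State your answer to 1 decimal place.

I − A =
  [   0.80    -0.20    -0.05]
  [  -0.25     0.85    -0.05]
  [   0.00    -0.05     0.65]
Cofactors of I−A, C_ij = (−1)^(i+j)·(minor ij) (rows/columns in the sector order above):
  C_11 = (0.85)(0.65) − (-0.05)(-0.05) = 0.5500
  C_12 = −[(-0.25)(0.65) − (-0.05)(0.00)] = 0.1625
  C_13 = (-0.25)(-0.05) − (0.85)(0.00) = 0.0125
  C_21 = −[(-0.20)(0.65) − (-0.05)(-0.05)] = 0.1325
  C_22 = (0.80)(0.65) − (-0.05)(0.00) = 0.5200
  C_23 = −[(0.80)(-0.05) − (-0.20)(0.00)] = 0.0400
  C_31 = (-0.20)(-0.05) − (-0.05)(0.85) = 0.0525
  C_32 = −[(0.80)(-0.05) − (-0.05)(-0.25)] = 0.0525
  C_33 = (0.80)(0.85) − (-0.20)(-0.25) = 0.6300
det(I−A) = Σ_j (I−A)_1j·C_1j = (0.80)(0.5500) + (-0.20)(0.1625) + (-0.05)(0.0125) = 0.406875
adj(I−A) = Cᵀ =
  [ 0.5500   0.1325   0.0525]
  [ 0.1625   0.5200   0.0525]
  [ 0.0125   0.0400   0.6300]
(I − A)⁻¹ = adj(I−A) / det(I−A) ≈
  [   1.3518     0.3257     0.1290]
  [   0.3994     1.2780     0.1290]
  [   0.0307     0.0983     1.5484]
Δx = (I − A)⁻¹ Δd with Δd having +50 in the Plastics component and 0 elsewhere.
So Δx_2 = L_22 · (+50), where L_22 = adj(I−A)_22 / det(I−A) = 0.5200 / 0.406875.
Δx_2 = 0.5200 × (+50) / 0.406875 = 26.00 / 0.406875 ≈ 63.9.

Δx_2 = 63.9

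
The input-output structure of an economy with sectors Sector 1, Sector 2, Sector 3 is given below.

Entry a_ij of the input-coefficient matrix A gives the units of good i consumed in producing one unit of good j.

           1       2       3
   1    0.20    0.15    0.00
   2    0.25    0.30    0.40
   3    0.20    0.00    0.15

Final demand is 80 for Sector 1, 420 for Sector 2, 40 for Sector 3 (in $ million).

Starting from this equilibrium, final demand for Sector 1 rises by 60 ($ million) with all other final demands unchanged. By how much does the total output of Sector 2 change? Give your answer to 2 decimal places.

Δx_2 = 40.61

I − A =
  [   0.80    -0.15     0.00]
  [  -0.25     0.70    -0.40]
  [  -0.20     0.00     0.85]
Cofactors of I−A, C_ij = (−1)^(i+j)·(minor ij) (rows/columns in the sector order above):
  C_11 = (0.70)(0.85) − (-0.40)(0.00) = 0.5950
  C_12 = −[(-0.25)(0.85) − (-0.40)(-0.20)] = 0.2925
  C_13 = (-0.25)(0.00) − (0.70)(-0.20) = 0.1400
  C_21 = −[(-0.15)(0.85) − (0.00)(0.00)] = 0.1275
  C_22 = (0.80)(0.85) − (0.00)(-0.20) = 0.6800
  C_23 = −[(0.80)(0.00) − (-0.15)(-0.20)] = 0.0300
  C_31 = (-0.15)(-0.40) − (0.00)(0.70) = 0.0600
  C_32 = −[(0.80)(-0.40) − (0.00)(-0.25)] = 0.3200
  C_33 = (0.80)(0.70) − (-0.15)(-0.25) = 0.5225
det(I−A) = Σ_j (I−A)_1j·C_1j = (0.80)(0.5950) + (-0.15)(0.2925) + (0.00)(0.1400) = 0.432125
adj(I−A) = Cᵀ =
  [ 0.5950   0.1275   0.0600]
  [ 0.2925   0.6800   0.3200]
  [ 0.1400   0.0300   0.5225]
(I − A)⁻¹ = adj(I−A) / det(I−A) ≈
  [   1.3769     0.2951     0.1388]
  [   0.6769     1.5736     0.7405]
  [   0.3240     0.0694     1.2091]
Δx = (I − A)⁻¹ Δd with Δd having +60 in the Sector 1 component and 0 elsewhere.
So Δx_2 = L_21 · (+60), where L_21 = adj(I−A)_21 / det(I−A) = 0.2925 / 0.432125.
Δx_2 = 0.2925 × (+60) / 0.432125 = 17.55 / 0.432125 ≈ 40.61.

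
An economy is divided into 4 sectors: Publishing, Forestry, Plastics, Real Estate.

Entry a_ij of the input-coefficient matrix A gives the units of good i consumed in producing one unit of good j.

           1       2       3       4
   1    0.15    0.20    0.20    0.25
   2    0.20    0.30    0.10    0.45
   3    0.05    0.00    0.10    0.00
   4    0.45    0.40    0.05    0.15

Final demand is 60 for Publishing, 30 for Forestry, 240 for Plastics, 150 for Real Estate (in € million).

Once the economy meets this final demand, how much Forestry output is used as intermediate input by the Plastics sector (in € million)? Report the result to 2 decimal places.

z_23 = 30.07

I − A =
  [   0.85    -0.20    -0.20    -0.25]
  [  -0.20     0.70    -0.10    -0.45]
  [  -0.05     0.00     0.90     0.00]
  [  -0.45    -0.40    -0.05     0.85]
Compute the cofactors C_ij = (−1)^(i+j)·(3×3 minor ij) of I−A; the adjugate is their transpose:
adj(I−A) = Cᵀ =
  [ 0.373500   0.243000   0.123250   0.238500]
  [ 0.340625   0.539875   0.157125   0.386000]
  [ 0.020750   0.013500   0.179500   0.013250]
  [ 0.359250   0.383500   0.149750   0.491500]
det(I−A) = Σ_j (I−A)_1j·C_1j = (0.85)(0.373500) + (-0.20)(0.340625) + (-0.20)(0.020750) + (-0.25)(0.359250) = 0.1553875
(I − A)⁻¹ = adj(I−A) / det(I−A) ≈
  [   2.4037     1.5638     0.7932     1.5349]
  [   2.1921     3.4744     1.0112     2.4841]
  [   0.1335     0.0869     1.1552     0.0853]
  [   2.3120     2.4680     0.9637     3.1631]
First solve x = (I − A)⁻¹ d = adj(I−A)·d / det(I−A); in particular x_3 = (0.020750·60 + 0.013500·30 + 0.179500·240 + 0.013250·150) / 0.1553875 = 46.7175 / 0.1553875 ≈ 300.6516.
Intermediate flow from 2 to 3: z_23 = a_23 · x_3 = 0.10 × 46.7175 / 0.1553875 = 4.67175 / 0.1553875 ≈ 30.07.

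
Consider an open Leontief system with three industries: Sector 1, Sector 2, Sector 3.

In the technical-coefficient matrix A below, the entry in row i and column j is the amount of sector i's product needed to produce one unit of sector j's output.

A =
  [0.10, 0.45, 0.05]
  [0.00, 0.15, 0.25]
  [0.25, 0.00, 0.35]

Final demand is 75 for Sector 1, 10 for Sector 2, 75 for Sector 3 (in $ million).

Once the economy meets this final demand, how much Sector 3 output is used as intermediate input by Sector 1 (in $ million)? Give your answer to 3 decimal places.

z_31 = 30.528

I − A =
  [   0.90    -0.45    -0.05]
  [   0.00     0.85    -0.25]
  [  -0.25     0.00     0.65]
Cofactors of I−A, C_ij = (−1)^(i+j)·(minor ij) (rows/columns in the sector order above):
  C_11 = (0.85)(0.65) − (-0.25)(0.00) = 0.5525
  C_12 = −[(0.00)(0.65) − (-0.25)(-0.25)] = 0.0625
  C_13 = (0.00)(0.00) − (0.85)(-0.25) = 0.2125
  C_21 = −[(-0.45)(0.65) − (-0.05)(0.00)] = 0.2925
  C_22 = (0.90)(0.65) − (-0.05)(-0.25) = 0.5725
  C_23 = −[(0.90)(0.00) − (-0.45)(-0.25)] = 0.1125
  C_31 = (-0.45)(-0.25) − (-0.05)(0.85) = 0.1550
  C_32 = −[(0.90)(-0.25) − (-0.05)(0.00)] = 0.2250
  C_33 = (0.90)(0.85) − (-0.45)(0.00) = 0.7650
det(I−A) = Σ_j (I−A)_1j·C_1j = (0.90)(0.5525) + (-0.45)(0.0625) + (-0.05)(0.2125) = 0.4585
adj(I−A) = Cᵀ =
  [ 0.5525   0.2925   0.1550]
  [ 0.0625   0.5725   0.2250]
  [ 0.2125   0.1125   0.7650]
(I − A)⁻¹ = adj(I−A) / det(I−A) ≈
  [   1.2050     0.6379     0.3381]
  [   0.1363     1.2486     0.4907]
  [   0.4635     0.2454     1.6685]
First solve x = (I − A)⁻¹ d = adj(I−A)·d / det(I−A); in particular x_1 = (0.5525·75 + 0.2925·10 + 0.1550·75) / 0.4585 = 55.9875 / 0.4585 ≈ 122.11014.
Intermediate flow from 3 to 1: z_31 = a_31 · x_1 = 0.25 × 55.9875 / 0.4585 = 13.996875 / 0.4585 ≈ 30.528.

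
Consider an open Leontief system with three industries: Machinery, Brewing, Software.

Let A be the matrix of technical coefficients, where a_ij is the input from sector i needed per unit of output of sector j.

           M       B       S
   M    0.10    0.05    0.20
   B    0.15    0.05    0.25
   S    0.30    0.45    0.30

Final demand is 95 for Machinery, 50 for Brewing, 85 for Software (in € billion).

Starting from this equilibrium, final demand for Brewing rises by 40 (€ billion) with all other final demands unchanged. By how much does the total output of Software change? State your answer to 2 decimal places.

Δx_S = 40.22

I − A =
  [   0.90    -0.05    -0.20]
  [  -0.15     0.95    -0.25]
  [  -0.30    -0.45     0.70]
Cofactors of I−A, C_ij = (−1)^(i+j)·(minor ij) (rows/columns in the sector order above):
  C_11 = (0.95)(0.70) − (-0.25)(-0.45) = 0.5525
  C_12 = −[(-0.15)(0.70) − (-0.25)(-0.30)] = 0.1800
  C_13 = (-0.15)(-0.45) − (0.95)(-0.30) = 0.3525
  C_21 = −[(-0.05)(0.70) − (-0.20)(-0.45)] = 0.1250
  C_22 = (0.90)(0.70) − (-0.20)(-0.30) = 0.5700
  C_23 = −[(0.90)(-0.45) − (-0.05)(-0.30)] = 0.4200
  C_31 = (-0.05)(-0.25) − (-0.20)(0.95) = 0.2025
  C_32 = −[(0.90)(-0.25) − (-0.20)(-0.15)] = 0.2550
  C_33 = (0.90)(0.95) − (-0.05)(-0.15) = 0.8475
det(I−A) = Σ_j (I−A)_1j·C_1j = (0.90)(0.5525) + (-0.05)(0.1800) + (-0.20)(0.3525) = 0.41775
adj(I−A) = Cᵀ =
  [ 0.5525   0.1250   0.2025]
  [ 0.1800   0.5700   0.2550]
  [ 0.3525   0.4200   0.8475]
(I − A)⁻¹ = adj(I−A) / det(I−A) ≈
  [   1.3226     0.2992     0.4847]
  [   0.4309     1.3645     0.6104]
  [   0.8438     1.0054     2.0287]
Δx = (I − A)⁻¹ Δd with Δd having +40 in the Brewing component and 0 elsewhere.
So Δx_S = L_SB · (+40), where L_SB = adj(I−A)_SB / det(I−A) = 0.4200 / 0.41775.
Δx_S = 0.4200 × (+40) / 0.41775 = 16.80 / 0.41775 ≈ 40.22.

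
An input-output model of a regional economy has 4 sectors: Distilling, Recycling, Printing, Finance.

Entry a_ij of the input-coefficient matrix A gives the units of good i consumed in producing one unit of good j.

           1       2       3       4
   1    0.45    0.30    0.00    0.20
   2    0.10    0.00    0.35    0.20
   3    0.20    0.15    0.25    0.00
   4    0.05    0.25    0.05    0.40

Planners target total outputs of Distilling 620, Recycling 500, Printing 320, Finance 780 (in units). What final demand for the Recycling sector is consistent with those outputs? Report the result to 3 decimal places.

I − A =
  [   0.55    -0.30     0.00    -0.20]
  [  -0.10     1.00    -0.35    -0.20]
  [  -0.20    -0.15     0.75     0.00]
  [  -0.05    -0.25    -0.05     0.60]
d = (I − A) x:
  d_1 = (+0.55)·620 + (-0.30)·500 + (+0.00)·320 + (-0.20)·780 = 35.000
  d_2 = (-0.10)·620 + (+1.00)·500 + (-0.35)·320 + (-0.20)·780 = 170.000
  d_3 = (-0.20)·620 + (-0.15)·500 + (+0.75)·320 + (+0.00)·780 = 41.000
  d_4 = (-0.05)·620 + (-0.25)·500 + (-0.05)·320 + (+0.60)·780 = 296.000

d_2 = 170.000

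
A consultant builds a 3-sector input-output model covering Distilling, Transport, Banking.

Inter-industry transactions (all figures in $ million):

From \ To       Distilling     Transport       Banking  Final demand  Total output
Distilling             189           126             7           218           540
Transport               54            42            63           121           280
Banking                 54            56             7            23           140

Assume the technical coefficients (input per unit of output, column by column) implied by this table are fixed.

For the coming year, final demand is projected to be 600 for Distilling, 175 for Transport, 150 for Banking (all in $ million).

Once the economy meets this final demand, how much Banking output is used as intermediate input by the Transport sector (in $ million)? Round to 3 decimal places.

z_32 = 118.462

Technical coefficients a_ij = z_ij / X_j:
  a_11 = 189/540 = 0.35, a_21 = 54/540 = 0.10, a_31 = 54/540 = 0.10
  a_12 = 126/280 = 0.45, a_22 = 42/280 = 0.15, a_32 = 56/280 = 0.20
  a_13 = 7/140 = 0.05, a_23 = 63/140 = 0.45, a_33 = 7/140 = 0.05
I − A =
  [   0.65    -0.45    -0.05]
  [  -0.10     0.85    -0.45]
  [  -0.10    -0.20     0.95]
Cofactors of I−A, C_ij = (−1)^(i+j)·(minor ij) (rows/columns in the sector order above):
  C_11 = (0.85)(0.95) − (-0.45)(-0.20) = 0.7175
  C_12 = −[(-0.10)(0.95) − (-0.45)(-0.10)] = 0.1400
  C_13 = (-0.10)(-0.20) − (0.85)(-0.10) = 0.1050
  C_21 = −[(-0.45)(0.95) − (-0.05)(-0.20)] = 0.4375
  C_22 = (0.65)(0.95) − (-0.05)(-0.10) = 0.6125
  C_23 = −[(0.65)(-0.20) − (-0.45)(-0.10)] = 0.1750
  C_31 = (-0.45)(-0.45) − (-0.05)(0.85) = 0.2450
  C_32 = −[(0.65)(-0.45) − (-0.05)(-0.10)] = 0.2975
  C_33 = (0.65)(0.85) − (-0.45)(-0.10) = 0.5075
det(I−A) = Σ_j (I−A)_1j·C_1j = (0.65)(0.7175) + (-0.45)(0.1400) + (-0.05)(0.1050) = 0.398125
adj(I−A) = Cᵀ =
  [ 0.7175   0.4375   0.2450]
  [ 0.1400   0.6125   0.2975]
  [ 0.1050   0.1750   0.5075]
(I − A)⁻¹ = adj(I−A) / det(I−A) ≈
  [   1.8022     1.0989     0.6154]
  [   0.3516     1.5385     0.7473]
  [   0.2637     0.4396     1.2747]
First solve x = (I − A)⁻¹ d = adj(I−A)·d / det(I−A); in particular x_2 = (0.1400·600 + 0.6125·175 + 0.2975·150) / 0.398125 = 235.8125 / 0.398125 ≈ 592.30769.
Intermediate flow from 3 to 2: z_32 = a_32 · x_2 = 0.20 × 235.8125 / 0.398125 = 47.1625 / 0.398125 ≈ 118.462.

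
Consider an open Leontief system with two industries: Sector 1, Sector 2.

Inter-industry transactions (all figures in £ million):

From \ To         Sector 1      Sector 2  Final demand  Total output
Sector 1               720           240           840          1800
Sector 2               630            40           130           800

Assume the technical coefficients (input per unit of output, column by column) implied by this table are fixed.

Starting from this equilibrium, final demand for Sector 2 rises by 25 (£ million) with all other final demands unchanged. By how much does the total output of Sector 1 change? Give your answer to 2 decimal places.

Technical coefficients a_ij = z_ij / X_j:
  a_11 = 720/1800 = 0.40, a_21 = 630/1800 = 0.35
  a_12 = 240/800 = 0.30, a_22 = 40/800 = 0.05
I − A =
  [   0.60    -0.30]
  [  -0.35     0.95]
det(I−A) = (0.60)(0.95) − (-0.30)(-0.35) = 0.4650
adj(I−A) = [[0.95, 0.30], [0.35, 0.60]]
(I − A)⁻¹ = adj(I−A) / det(I−A) ≈
  [   2.0430     0.6452]
  [   0.7527     1.2903]
Δx = (I − A)⁻¹ Δd with Δd having +25 in the Sector 2 component and 0 elsewhere.
So Δx_1 = L_12 · (+25), where L_12 = adj(I−A)_12 / det(I−A) = 0.30 / 0.4650.
Δx_1 = 0.30 × (+25) / 0.4650 = 7.50 / 0.4650 ≈ 16.13.

Δx_1 = 16.13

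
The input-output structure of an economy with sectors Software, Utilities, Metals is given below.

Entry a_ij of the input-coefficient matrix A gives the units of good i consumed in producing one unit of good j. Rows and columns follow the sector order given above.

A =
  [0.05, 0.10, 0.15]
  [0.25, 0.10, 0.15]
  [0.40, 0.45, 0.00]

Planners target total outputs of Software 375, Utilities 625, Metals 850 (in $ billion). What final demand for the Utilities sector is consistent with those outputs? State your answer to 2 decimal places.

d_U = 341.25

I − A =
  [   0.95    -0.10    -0.15]
  [  -0.25     0.90    -0.15]
  [  -0.40    -0.45     1.00]
d = (I − A) x:
  d_S = (+0.95)·375 + (-0.10)·625 + (-0.15)·850 = 166.25
  d_U = (-0.25)·375 + (+0.90)·625 + (-0.15)·850 = 341.25
  d_M = (-0.40)·375 + (-0.45)·625 + (+1.00)·850 = 418.75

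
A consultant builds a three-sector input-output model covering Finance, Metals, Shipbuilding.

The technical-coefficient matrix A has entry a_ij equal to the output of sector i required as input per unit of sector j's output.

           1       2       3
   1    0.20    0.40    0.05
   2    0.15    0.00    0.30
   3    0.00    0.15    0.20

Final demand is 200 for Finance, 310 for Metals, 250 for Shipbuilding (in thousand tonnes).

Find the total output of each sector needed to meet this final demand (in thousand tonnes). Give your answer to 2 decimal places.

I − A =
  [   0.80    -0.40    -0.05]
  [  -0.15     1.00    -0.30]
  [   0.00    -0.15     0.80]
Cofactors of I−A, C_ij = (−1)^(i+j)·(minor ij) (rows/columns in the sector order above):
  C_11 = (1.00)(0.80) − (-0.30)(-0.15) = 0.7550
  C_12 = −[(-0.15)(0.80) − (-0.30)(0.00)] = 0.1200
  C_13 = (-0.15)(-0.15) − (1.00)(0.00) = 0.0225
  C_21 = −[(-0.40)(0.80) − (-0.05)(-0.15)] = 0.3275
  C_22 = (0.80)(0.80) − (-0.05)(0.00) = 0.6400
  C_23 = −[(0.80)(-0.15) − (-0.40)(0.00)] = 0.1200
  C_31 = (-0.40)(-0.30) − (-0.05)(1.00) = 0.1700
  C_32 = −[(0.80)(-0.30) − (-0.05)(-0.15)] = 0.2475
  C_33 = (0.80)(1.00) − (-0.40)(-0.15) = 0.7400
det(I−A) = Σ_j (I−A)_1j·C_1j = (0.80)(0.7550) + (-0.40)(0.1200) + (-0.05)(0.0225) = 0.554875
adj(I−A) = Cᵀ =
  [ 0.7550   0.3275   0.1700]
  [ 0.1200   0.6400   0.2475]
  [ 0.0225   0.1200   0.7400]
(I − A)⁻¹ = adj(I−A) / det(I−A) ≈
  [   1.3607     0.5902     0.3064]
  [   0.2163     1.1534     0.4460]
  [   0.0405     0.2163     1.3336]
x = (I − A)⁻¹ d = adj(I−A)·d / det(I−A), with det(I−A) = 0.554875:
  x_1 = (0.7550·200 + 0.3275·310 + 0.1700·250) / 0.554875 = 295.025 / 0.554875 ≈ 531.70
  x_2 = (0.1200·200 + 0.6400·310 + 0.2475·250) / 0.554875 = 284.275 / 0.554875 ≈ 512.32
  x_3 = (0.0225·200 + 0.1200·310 + 0.7400·250) / 0.554875 = 226.70 / 0.554875 ≈ 408.56

x_1 = 531.70, x_2 = 512.32, x_3 = 408.56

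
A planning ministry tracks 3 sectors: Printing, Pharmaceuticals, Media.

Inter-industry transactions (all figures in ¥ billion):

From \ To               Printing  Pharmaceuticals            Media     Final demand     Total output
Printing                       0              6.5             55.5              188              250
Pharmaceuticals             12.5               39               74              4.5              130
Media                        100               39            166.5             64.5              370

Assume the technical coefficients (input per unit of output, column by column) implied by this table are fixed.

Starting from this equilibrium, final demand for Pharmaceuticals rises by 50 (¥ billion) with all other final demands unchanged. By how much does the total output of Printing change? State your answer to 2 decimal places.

Δx_1 = 13.16

Technical coefficients a_ij = z_ij / X_j:
  a_11 = 0/250 = 0.00, a_21 = 12.5/250 = 0.05, a_31 = 100/250 = 0.40
  a_12 = 6.5/130 = 0.05, a_22 = 39/130 = 0.30, a_32 = 39/130 = 0.30
  a_13 = 55.5/370 = 0.15, a_23 = 74/370 = 0.20, a_33 = 166.5/370 = 0.45
I − A =
  [   1.00    -0.05    -0.15]
  [  -0.05     0.70    -0.20]
  [  -0.40    -0.30     0.55]
Cofactors of I−A, C_ij = (−1)^(i+j)·(minor ij) (rows/columns in the sector order above):
  C_11 = (0.70)(0.55) − (-0.20)(-0.30) = 0.3250
  C_12 = −[(-0.05)(0.55) − (-0.20)(-0.40)] = 0.1075
  C_13 = (-0.05)(-0.30) − (0.70)(-0.40) = 0.2950
  C_21 = −[(-0.05)(0.55) − (-0.15)(-0.30)] = 0.0725
  C_22 = (1.00)(0.55) − (-0.15)(-0.40) = 0.4900
  C_23 = −[(1.00)(-0.30) − (-0.05)(-0.40)] = 0.3200
  C_31 = (-0.05)(-0.20) − (-0.15)(0.70) = 0.1150
  C_32 = −[(1.00)(-0.20) − (-0.15)(-0.05)] = 0.2075
  C_33 = (1.00)(0.70) − (-0.05)(-0.05) = 0.6975
det(I−A) = Σ_j (I−A)_1j·C_1j = (1.00)(0.3250) + (-0.05)(0.1075) + (-0.15)(0.2950) = 0.275375
adj(I−A) = Cᵀ =
  [ 0.3250   0.0725   0.1150]
  [ 0.1075   0.4900   0.2075]
  [ 0.2950   0.3200   0.6975]
(I − A)⁻¹ = adj(I−A) / det(I−A) ≈
  [   1.1802     0.2633     0.4176]
  [   0.3904     1.7794     0.7535]
  [   1.0713     1.1621     2.5329]
Δx = (I − A)⁻¹ Δd with Δd having +50 in the Pharmaceuticals component and 0 elsewhere.
So Δx_1 = L_12 · (+50), where L_12 = adj(I−A)_12 / det(I−A) = 0.0725 / 0.275375.
Δx_1 = 0.0725 × (+50) / 0.275375 = 3.625 / 0.275375 ≈ 13.16.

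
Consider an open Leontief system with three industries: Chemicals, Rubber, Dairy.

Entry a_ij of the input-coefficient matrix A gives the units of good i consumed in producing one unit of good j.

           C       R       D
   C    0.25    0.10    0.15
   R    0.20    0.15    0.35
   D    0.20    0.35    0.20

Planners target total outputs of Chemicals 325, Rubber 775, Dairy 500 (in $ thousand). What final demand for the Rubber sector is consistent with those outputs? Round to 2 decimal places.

I − A =
  [   0.75    -0.10    -0.15]
  [  -0.20     0.85    -0.35]
  [  -0.20    -0.35     0.80]
d = (I − A) x:
  d_C = (+0.75)·325 + (-0.10)·775 + (-0.15)·500 = 91.25
  d_R = (-0.20)·325 + (+0.85)·775 + (-0.35)·500 = 418.75
  d_D = (-0.20)·325 + (-0.35)·775 + (+0.80)·500 = 63.75

d_R = 418.75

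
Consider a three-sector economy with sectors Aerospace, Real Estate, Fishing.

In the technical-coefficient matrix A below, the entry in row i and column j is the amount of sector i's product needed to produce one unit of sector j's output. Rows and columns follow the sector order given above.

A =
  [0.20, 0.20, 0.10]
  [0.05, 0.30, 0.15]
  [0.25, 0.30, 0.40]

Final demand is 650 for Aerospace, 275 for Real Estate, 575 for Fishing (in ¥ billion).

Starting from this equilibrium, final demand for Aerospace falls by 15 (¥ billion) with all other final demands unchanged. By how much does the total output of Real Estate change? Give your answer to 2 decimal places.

I − A =
  [   0.80    -0.20    -0.10]
  [  -0.05     0.70    -0.15]
  [  -0.25    -0.30     0.60]
Cofactors of I−A, C_ij = (−1)^(i+j)·(minor ij) (rows/columns in the sector order above):
  C_11 = (0.70)(0.60) − (-0.15)(-0.30) = 0.3750
  C_12 = −[(-0.05)(0.60) − (-0.15)(-0.25)] = 0.0675
  C_13 = (-0.05)(-0.30) − (0.70)(-0.25) = 0.1900
  C_21 = −[(-0.20)(0.60) − (-0.10)(-0.30)] = 0.1500
  C_22 = (0.80)(0.60) − (-0.10)(-0.25) = 0.4550
  C_23 = −[(0.80)(-0.30) − (-0.20)(-0.25)] = 0.2900
  C_31 = (-0.20)(-0.15) − (-0.10)(0.70) = 0.1000
  C_32 = −[(0.80)(-0.15) − (-0.10)(-0.05)] = 0.1250
  C_33 = (0.80)(0.70) − (-0.20)(-0.05) = 0.5500
det(I−A) = Σ_j (I−A)_1j·C_1j = (0.80)(0.3750) + (-0.20)(0.0675) + (-0.10)(0.1900) = 0.2675
adj(I−A) = Cᵀ =
  [ 0.3750   0.1500   0.1000]
  [ 0.0675   0.4550   0.1250]
  [ 0.1900   0.2900   0.5500]
(I − A)⁻¹ = adj(I−A) / det(I−A) ≈
  [   1.4019     0.5607     0.3738]
  [   0.2523     1.7009     0.4673]
  [   0.7103     1.0841     2.0561]
Δx = (I − A)⁻¹ Δd with Δd having -15 in the Aerospace component and 0 elsewhere.
So Δx_2 = L_21 · (-15), where L_21 = adj(I−A)_21 / det(I−A) = 0.0675 / 0.2675.
Δx_2 = 0.0675 × (-15) / 0.2675 = -1.0125 / 0.2675 ≈ -3.79.

Δx_2 = -3.79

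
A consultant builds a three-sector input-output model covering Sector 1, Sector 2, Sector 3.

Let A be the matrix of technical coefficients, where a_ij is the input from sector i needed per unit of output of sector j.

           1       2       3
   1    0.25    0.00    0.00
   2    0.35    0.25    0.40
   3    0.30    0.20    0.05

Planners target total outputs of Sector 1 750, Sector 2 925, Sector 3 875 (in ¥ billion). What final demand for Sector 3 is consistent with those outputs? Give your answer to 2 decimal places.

d_3 = 421.25

I − A =
  [   0.75     0.00     0.00]
  [  -0.35     0.75    -0.40]
  [  -0.30    -0.20     0.95]
d = (I − A) x:
  d_1 = (+0.75)·750 + (+0.00)·925 + (+0.00)·875 = 562.50
  d_2 = (-0.35)·750 + (+0.75)·925 + (-0.40)·875 = 81.25
  d_3 = (-0.30)·750 + (-0.20)·925 + (+0.95)·875 = 421.25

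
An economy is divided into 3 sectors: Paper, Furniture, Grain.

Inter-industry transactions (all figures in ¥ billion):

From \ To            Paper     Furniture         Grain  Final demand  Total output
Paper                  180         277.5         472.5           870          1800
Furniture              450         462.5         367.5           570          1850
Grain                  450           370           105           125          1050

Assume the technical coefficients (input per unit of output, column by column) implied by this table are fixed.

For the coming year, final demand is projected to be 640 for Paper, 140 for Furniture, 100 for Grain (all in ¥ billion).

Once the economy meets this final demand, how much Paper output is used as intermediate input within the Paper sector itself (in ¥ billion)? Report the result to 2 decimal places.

Technical coefficients a_ij = z_ij / X_j:
  a_11 = 180/1800 = 0.10, a_21 = 450/1800 = 0.25, a_31 = 450/1800 = 0.25
  a_12 = 277.5/1850 = 0.15, a_22 = 462.5/1850 = 0.25, a_32 = 370/1850 = 0.20
  a_13 = 472.5/1050 = 0.45, a_23 = 367.5/1050 = 0.35, a_33 = 105/1050 = 0.10
I − A =
  [   0.90    -0.15    -0.45]
  [  -0.25     0.75    -0.35]
  [  -0.25    -0.20     0.90]
Cofactors of I−A, C_ij = (−1)^(i+j)·(minor ij) (rows/columns in the sector order above):
  C_11 = (0.75)(0.90) − (-0.35)(-0.20) = 0.6050
  C_12 = −[(-0.25)(0.90) − (-0.35)(-0.25)] = 0.3125
  C_13 = (-0.25)(-0.20) − (0.75)(-0.25) = 0.2375
  C_21 = −[(-0.15)(0.90) − (-0.45)(-0.20)] = 0.2250
  C_22 = (0.90)(0.90) − (-0.45)(-0.25) = 0.6975
  C_23 = −[(0.90)(-0.20) − (-0.15)(-0.25)] = 0.2175
  C_31 = (-0.15)(-0.35) − (-0.45)(0.75) = 0.3900
  C_32 = −[(0.90)(-0.35) − (-0.45)(-0.25)] = 0.4275
  C_33 = (0.90)(0.75) − (-0.15)(-0.25) = 0.6375
det(I−A) = Σ_j (I−A)_1j·C_1j = (0.90)(0.6050) + (-0.15)(0.3125) + (-0.45)(0.2375) = 0.39075
adj(I−A) = Cᵀ =
  [ 0.6050   0.2250   0.3900]
  [ 0.3125   0.6975   0.4275]
  [ 0.2375   0.2175   0.6375]
(I − A)⁻¹ = adj(I−A) / det(I−A) ≈
  [   1.5483     0.5758     0.9981]
  [   0.7997     1.7850     1.0940]
  [   0.6078     0.5566     1.6315]
First solve x = (I − A)⁻¹ d = adj(I−A)·d / det(I−A); in particular x_1 = (0.6050·640 + 0.2250·140 + 0.3900·100) / 0.39075 = 457.70 / 0.39075 ≈ 1171.3372.
Intermediate flow from 1 to 1: z_11 = a_11 · x_1 = 0.10 × 457.70 / 0.39075 = 45.77 / 0.39075 ≈ 117.13.

z_11 = 117.13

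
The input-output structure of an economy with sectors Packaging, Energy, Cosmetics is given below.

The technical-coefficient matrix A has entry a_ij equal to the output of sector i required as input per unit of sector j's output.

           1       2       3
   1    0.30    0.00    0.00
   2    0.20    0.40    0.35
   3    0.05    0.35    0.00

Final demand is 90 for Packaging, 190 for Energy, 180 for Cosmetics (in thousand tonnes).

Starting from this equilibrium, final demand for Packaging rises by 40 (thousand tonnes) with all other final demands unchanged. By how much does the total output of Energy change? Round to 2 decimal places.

Δx_2 = 26.03

I − A =
  [   0.70     0.00     0.00]
  [  -0.20     0.60    -0.35]
  [  -0.05    -0.35     1.00]
Cofactors of I−A, C_ij = (−1)^(i+j)·(minor ij) (rows/columns in the sector order above):
  C_11 = (0.60)(1.00) − (-0.35)(-0.35) = 0.4775
  C_12 = −[(-0.20)(1.00) − (-0.35)(-0.05)] = 0.2175
  C_13 = (-0.20)(-0.35) − (0.60)(-0.05) = 0.1000
  C_21 = −[(0.00)(1.00) − (0.00)(-0.35)] = 0.0000
  C_22 = (0.70)(1.00) − (0.00)(-0.05) = 0.7000
  C_23 = −[(0.70)(-0.35) − (0.00)(-0.05)] = 0.2450
  C_31 = (0.00)(-0.35) − (0.00)(0.60) = 0.0000
  C_32 = −[(0.70)(-0.35) − (0.00)(-0.20)] = 0.2450
  C_33 = (0.70)(0.60) − (0.00)(-0.20) = 0.4200
det(I−A) = Σ_j (I−A)_1j·C_1j = (0.70)(0.4775) + (0.00)(0.2175) + (0.00)(0.1000) = 0.33425
adj(I−A) = Cᵀ =
  [ 0.4775   0.0000   0.0000]
  [ 0.2175   0.7000   0.2450]
  [ 0.1000   0.2450   0.4200]
(I − A)⁻¹ = adj(I−A) / det(I−A) ≈
  [   1.4286     0.0000     0.0000]
  [   0.6507     2.0942     0.7330]
  [   0.2992     0.7330     1.2565]
Δx = (I − A)⁻¹ Δd with Δd having +40 in the Packaging component and 0 elsewhere.
So Δx_2 = L_21 · (+40), where L_21 = adj(I−A)_21 / det(I−A) = 0.2175 / 0.33425.
Δx_2 = 0.2175 × (+40) / 0.33425 = 8.70 / 0.33425 ≈ 26.03.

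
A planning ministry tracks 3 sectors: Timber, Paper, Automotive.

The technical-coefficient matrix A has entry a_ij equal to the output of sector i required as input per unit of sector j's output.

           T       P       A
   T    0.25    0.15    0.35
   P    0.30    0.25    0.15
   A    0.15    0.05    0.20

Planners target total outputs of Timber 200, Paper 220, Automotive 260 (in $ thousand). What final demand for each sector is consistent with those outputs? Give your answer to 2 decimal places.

d_T = 26.00, d_P = 66.00, d_A = 167.00

I − A =
  [   0.75    -0.15    -0.35]
  [  -0.30     0.75    -0.15]
  [  -0.15    -0.05     0.80]
d = (I − A) x:
  d_T = (+0.75)·200 + (-0.15)·220 + (-0.35)·260 = 26.00
  d_P = (-0.30)·200 + (+0.75)·220 + (-0.15)·260 = 66.00
  d_A = (-0.15)·200 + (-0.05)·220 + (+0.80)·260 = 167.00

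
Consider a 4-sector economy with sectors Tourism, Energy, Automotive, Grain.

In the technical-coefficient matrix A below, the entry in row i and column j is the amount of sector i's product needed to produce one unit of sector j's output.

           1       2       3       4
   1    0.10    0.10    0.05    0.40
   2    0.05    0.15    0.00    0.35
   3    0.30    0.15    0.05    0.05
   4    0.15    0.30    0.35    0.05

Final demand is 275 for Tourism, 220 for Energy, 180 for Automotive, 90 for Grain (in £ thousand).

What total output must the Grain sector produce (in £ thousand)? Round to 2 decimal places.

I − A =
  [   0.90    -0.10    -0.05    -0.40]
  [  -0.05     0.85     0.00    -0.35]
  [  -0.30    -0.15     0.95    -0.05]
  [  -0.15    -0.30    -0.35     0.95]
Compute the cofactors C_ij = (−1)^(i+j)·(3×3 minor ij) of I−A; the adjugate is their transpose:
adj(I−A) = Cᵀ =
  [ 0.634125   0.231375   0.166375   0.361000]
  [ 0.130875   0.682875   0.122250   0.313125]
  [ 0.232875   0.198000   0.565250   0.200750]
  [ 0.227250   0.325125   0.273125   0.708875]
det(I−A) = Σ_j (I−A)_1j·C_1j = (0.90)(0.634125) + (-0.10)(0.130875) + (-0.05)(0.232875) + (-0.40)(0.227250) = 0.45508125
(I − A)⁻¹ = adj(I−A) / det(I−A) ≈
  [   1.3934     0.5084     0.3656     0.7933]
  [   0.2876     1.5006     0.2686     0.6881]
  [   0.5117     0.4351     1.2421     0.4411]
  [   0.4994     0.7144     0.6002     1.5577]
x = (I − A)⁻¹ d = adj(I−A)·d / det(I−A), with det(I−A) = 0.45508125:
  x_1 = (0.634125·275 + 0.231375·220 + 0.166375·180 + 0.361000·90) / 0.45508125 = 287.724375 / 0.45508125 ≈ 632.25
  x_2 = (0.130875·275 + 0.682875·220 + 0.122250·180 + 0.313125·90) / 0.45508125 = 236.409375 / 0.45508125 ≈ 519.49
  x_3 = (0.232875·275 + 0.198000·220 + 0.565250·180 + 0.200750·90) / 0.45508125 = 227.413125 / 0.45508125 ≈ 499.72
  x_4 = (0.227250·275 + 0.325125·220 + 0.273125·180 + 0.708875·90) / 0.45508125 = 246.9825 / 0.45508125 ≈ 542.72

x_4 = 542.72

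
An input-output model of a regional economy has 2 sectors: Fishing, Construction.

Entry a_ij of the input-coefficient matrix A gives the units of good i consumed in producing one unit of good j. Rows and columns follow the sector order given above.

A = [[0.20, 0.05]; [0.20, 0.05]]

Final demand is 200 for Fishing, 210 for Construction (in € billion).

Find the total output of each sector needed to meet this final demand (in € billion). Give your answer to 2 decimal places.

I − A =
  [   0.80    -0.05]
  [  -0.20     0.95]
det(I−A) = (0.80)(0.95) − (-0.05)(-0.20) = 0.7500
adj(I−A) = [[0.95, 0.05], [0.20, 0.80]]
(I − A)⁻¹ = adj(I−A) / det(I−A) ≈
  [   1.2667     0.0667]
  [   0.2667     1.0667]
x = (I − A)⁻¹ d = adj(I−A)·d / det(I−A), with det(I−A) = 0.7500:
  x_1 = (0.95·200 + 0.05·210) / 0.7500 = 200.50 / 0.7500 ≈ 267.33
  x_2 = (0.20·200 + 0.80·210) / 0.7500 = 208.00 / 0.7500 ≈ 277.33

x_1 = 267.33, x_2 = 277.33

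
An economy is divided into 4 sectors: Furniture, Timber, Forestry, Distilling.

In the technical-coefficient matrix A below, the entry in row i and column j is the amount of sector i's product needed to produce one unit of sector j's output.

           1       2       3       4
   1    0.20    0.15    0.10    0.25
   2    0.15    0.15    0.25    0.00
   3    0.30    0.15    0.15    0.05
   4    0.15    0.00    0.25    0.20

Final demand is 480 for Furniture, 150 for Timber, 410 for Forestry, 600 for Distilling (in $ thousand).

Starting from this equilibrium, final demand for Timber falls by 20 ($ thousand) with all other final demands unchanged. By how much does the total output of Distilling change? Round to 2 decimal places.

I − A =
  [   0.80    -0.15    -0.10    -0.25]
  [  -0.15     0.85    -0.25     0.00]
  [  -0.30    -0.15     0.85    -0.05]
  [  -0.15     0.00    -0.25     0.80]
Compute the cofactors C_ij = (−1)^(i+j)·(3×3 minor ij) of I−A; the adjugate is their transpose:
adj(I−A) = Cᵀ =
  [ 0.537375   0.121500   0.151125   0.177375]
  [ 0.162000   0.458625   0.172000   0.061375]
  [ 0.228375   0.127500   0.494125   0.102250]
  [ 0.172125   0.062625   0.182750   0.489875]
det(I−A) = Σ_j (I−A)_1j·C_1j = (0.80)(0.537375) + (-0.15)(0.162000) + (-0.10)(0.228375) + (-0.25)(0.172125) = 0.33973125
(I − A)⁻¹ = adj(I−A) / det(I−A) ≈
  [   1.5818     0.3576     0.4448     0.5221]
  [   0.4768     1.3500     0.5063     0.1807]
  [   0.6722     0.3753     1.4545     0.3010]
  [   0.5067     0.1843     0.5379     1.4419]
Δx = (I − A)⁻¹ Δd with Δd having -20 in the Timber component and 0 elsewhere.
So Δx_4 = L_42 · (-20), where L_42 = adj(I−A)_42 / det(I−A) = 0.062625 / 0.33973125.
Δx_4 = 0.062625 × (-20) / 0.33973125 = -1.2525 / 0.33973125 ≈ -3.69.

Δx_4 = -3.69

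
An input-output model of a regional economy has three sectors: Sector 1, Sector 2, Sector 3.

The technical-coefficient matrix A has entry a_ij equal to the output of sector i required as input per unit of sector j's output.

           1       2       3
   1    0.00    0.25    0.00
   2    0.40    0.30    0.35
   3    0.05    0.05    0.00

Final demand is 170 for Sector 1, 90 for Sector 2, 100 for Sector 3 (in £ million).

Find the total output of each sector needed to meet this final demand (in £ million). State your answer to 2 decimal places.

x_1 = 254.75, x_2 = 338.98, x_3 = 129.69

I − A =
  [   1.00    -0.25     0.00]
  [  -0.40     0.70    -0.35]
  [  -0.05    -0.05     1.00]
Cofactors of I−A, C_ij = (−1)^(i+j)·(minor ij) (rows/columns in the sector order above):
  C_11 = (0.70)(1.00) − (-0.35)(-0.05) = 0.6825
  C_12 = −[(-0.40)(1.00) − (-0.35)(-0.05)] = 0.4175
  C_13 = (-0.40)(-0.05) − (0.70)(-0.05) = 0.0550
  C_21 = −[(-0.25)(1.00) − (0.00)(-0.05)] = 0.2500
  C_22 = (1.00)(1.00) − (0.00)(-0.05) = 1.0000
  C_23 = −[(1.00)(-0.05) − (-0.25)(-0.05)] = 0.0625
  C_31 = (-0.25)(-0.35) − (0.00)(0.70) = 0.0875
  C_32 = −[(1.00)(-0.35) − (0.00)(-0.40)] = 0.3500
  C_33 = (1.00)(0.70) − (-0.25)(-0.40) = 0.6000
det(I−A) = Σ_j (I−A)_1j·C_1j = (1.00)(0.6825) + (-0.25)(0.4175) + (0.00)(0.0550) = 0.578125
adj(I−A) = Cᵀ =
  [ 0.6825   0.2500   0.0875]
  [ 0.4175   1.0000   0.3500]
  [ 0.0550   0.0625   0.6000]
(I − A)⁻¹ = adj(I−A) / det(I−A) ≈
  [   1.1805     0.4324     0.1514]
  [   0.7222     1.7297     0.6054]
  [   0.0951     0.1081     1.0378]
x = (I − A)⁻¹ d = adj(I−A)·d / det(I−A), with det(I−A) = 0.578125:
  x_1 = (0.6825·170 + 0.2500·90 + 0.0875·100) / 0.578125 = 147.275 / 0.578125 ≈ 254.75
  x_2 = (0.4175·170 + 1.0000·90 + 0.3500·100) / 0.578125 = 195.975 / 0.578125 ≈ 338.98
  x_3 = (0.0550·170 + 0.0625·90 + 0.6000·100) / 0.578125 = 74.975 / 0.578125 ≈ 129.69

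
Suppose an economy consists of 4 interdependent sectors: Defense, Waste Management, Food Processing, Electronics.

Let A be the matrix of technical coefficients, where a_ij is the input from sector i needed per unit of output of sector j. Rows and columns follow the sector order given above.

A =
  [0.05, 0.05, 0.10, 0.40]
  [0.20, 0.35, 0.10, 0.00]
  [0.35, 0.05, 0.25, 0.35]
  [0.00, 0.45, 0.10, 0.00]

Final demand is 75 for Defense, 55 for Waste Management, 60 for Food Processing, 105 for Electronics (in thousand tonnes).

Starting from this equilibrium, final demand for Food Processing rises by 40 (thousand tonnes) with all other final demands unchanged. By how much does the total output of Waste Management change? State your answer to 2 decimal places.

Δx_2 = 14.34

I − A =
  [   0.95    -0.05    -0.10    -0.40]
  [  -0.20     0.65    -0.10     0.00]
  [  -0.35    -0.05     0.75    -0.35]
  [   0.00    -0.45    -0.10     1.00]
Compute the cofactors C_ij = (−1)^(i+j)·(3×3 minor ij) of I−A; the adjugate is their transpose:
adj(I−A) = Cᵀ =
  [ 0.444000   0.193500   0.114000   0.217500]
  [ 0.178000   0.630250   0.123000   0.114250]
  [ 0.269000   0.277625   0.571500   0.307625]
  [ 0.107000   0.311375   0.112500   0.425375]
det(I−A) = Σ_j (I−A)_1j·C_1j = (0.95)(0.444000) + (-0.05)(0.178000) + (-0.10)(0.269000) + (-0.40)(0.107000) = 0.3432
(I − A)⁻¹ = adj(I−A) / det(I−A) ≈
  [   1.2937     0.5638     0.3322     0.6337]
  [   0.5186     1.8364     0.3584     0.3329]
  [   0.7838     0.8089     1.6652     0.8963]
  [   0.3118     0.9073     0.3278     1.2394]
Δx = (I − A)⁻¹ Δd with Δd having +40 in the Food Processing component and 0 elsewhere.
So Δx_2 = L_23 · (+40), where L_23 = adj(I−A)_23 / det(I−A) = 0.123000 / 0.3432.
Δx_2 = 0.123000 × (+40) / 0.3432 = 4.92 / 0.3432 ≈ 14.34.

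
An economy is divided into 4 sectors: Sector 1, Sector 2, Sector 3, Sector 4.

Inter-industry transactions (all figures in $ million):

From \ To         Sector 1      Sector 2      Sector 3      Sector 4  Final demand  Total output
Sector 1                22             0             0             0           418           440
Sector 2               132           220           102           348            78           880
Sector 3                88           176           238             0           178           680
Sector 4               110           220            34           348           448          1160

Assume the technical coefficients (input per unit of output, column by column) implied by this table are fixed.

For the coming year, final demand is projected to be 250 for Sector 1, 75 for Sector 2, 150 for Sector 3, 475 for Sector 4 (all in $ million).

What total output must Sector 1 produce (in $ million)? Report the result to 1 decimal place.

x_1 = 263.2

Technical coefficients a_ij = z_ij / X_j:
  a_11 = 22/440 = 0.05, a_21 = 132/440 = 0.30, a_31 = 88/440 = 0.20, a_41 = 110/440 = 0.25
  a_12 = 0/880 = 0.00, a_22 = 220/880 = 0.25, a_32 = 176/880 = 0.20, a_42 = 220/880 = 0.25
  a_13 = 0/680 = 0.00, a_23 = 102/680 = 0.15, a_33 = 238/680 = 0.35, a_43 = 34/680 = 0.05
  a_14 = 0/1160 = 0.00, a_24 = 348/1160 = 0.30, a_34 = 0/1160 = 0.00, a_44 = 348/1160 = 0.30
I − A =
  [   0.95     0.00     0.00     0.00]
  [  -0.30     0.75    -0.15    -0.30]
  [  -0.20    -0.20     0.65     0.00]
  [  -0.25    -0.25    -0.05     0.70]
Compute the cofactors C_ij = (−1)^(i+j)·(3×3 minor ij) of I−A; the adjugate is their transpose:
adj(I−A) = Cᵀ =
  [ 0.268500   0.000000   0.000000   0.000000]
  [ 0.209250   0.432250   0.114000   0.185250]
  [ 0.147000   0.133000   0.427500   0.057000]
  [ 0.181125   0.163875   0.071250   0.434625]
det(I−A) = Σ_j (I−A)_1j·C_1j = (0.95)(0.268500) + (0.00)(0.209250) + (0.00)(0.147000) + (0.00)(0.181125) = 0.255075
(I − A)⁻¹ = adj(I−A) / det(I−A) ≈
  [   1.0526     0.0000     0.0000     0.0000]
  [   0.8203     1.6946     0.4469     0.7263]
  [   0.5763     0.5214     1.6760     0.2235]
  [   0.7101     0.6425     0.2793     1.7039]
x = (I − A)⁻¹ d = adj(I−A)·d / det(I−A), with det(I−A) = 0.255075:
  x_1 = (0.268500·250 + 0.000000·75 + 0.000000·150 + 0.000000·475) / 0.255075 = 67.125 / 0.255075 ≈ 263.2
  x_2 = (0.209250·250 + 0.432250·75 + 0.114000·150 + 0.185250·475) / 0.255075 = 189.825 / 0.255075 ≈ 744.2
  x_3 = (0.147000·250 + 0.133000·75 + 0.427500·150 + 0.057000·475) / 0.255075 = 137.925 / 0.255075 ≈ 540.7
  x_4 = (0.181125·250 + 0.163875·75 + 0.071250·150 + 0.434625·475) / 0.255075 = 274.70625 / 0.255075 ≈ 1077.0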